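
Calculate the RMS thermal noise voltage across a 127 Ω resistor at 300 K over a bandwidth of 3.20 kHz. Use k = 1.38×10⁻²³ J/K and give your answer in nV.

82.0 nV

V_n = √(4kTRB)
4kTRB = 4 × 1.38×10⁻²³ × 300 × 1.27×10² × 3.20×10³ = 6.73×10⁻¹⁵ V²
V_n = √(6.73×10⁻¹⁵) = 8.20×10⁻⁸ V = 82.0 nV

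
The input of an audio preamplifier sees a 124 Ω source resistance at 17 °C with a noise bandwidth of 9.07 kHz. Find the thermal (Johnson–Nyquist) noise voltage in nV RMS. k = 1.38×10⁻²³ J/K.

134 nV

T = 17 °C + 273.15 = 290.15 K
V_n = √(4kTRB)
4kTRB = 4 × 1.38×10⁻²³ × 290.15 × 1.24×10² × 9.07×10³ = 1.80×10⁻¹⁴ V²
V_n = √(1.80×10⁻¹⁴) = 1.34×10⁻⁷ V = 134 nV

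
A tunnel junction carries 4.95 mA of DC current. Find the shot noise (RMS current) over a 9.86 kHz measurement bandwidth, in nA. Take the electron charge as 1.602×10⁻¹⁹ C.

3.95 nA

I_n = √(2qI·B)
2qI·B = 2 × 1.602×10⁻¹⁹ × 4.95×10⁻³ × 9.86×10³ = 1.56×10⁻¹⁷ A²
I_n = √(1.56×10⁻¹⁷) = 3.95×10⁻⁹ A = 3.95 nA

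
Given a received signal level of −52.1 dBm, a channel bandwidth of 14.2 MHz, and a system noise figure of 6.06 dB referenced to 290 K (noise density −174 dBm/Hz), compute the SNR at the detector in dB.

Noise floor: N = −174 + 10 log₁₀(B) + NF
10 log₁₀(1.42×10⁷) = 71.52 dB
N = −174 + 71.52 + 6.06 = −96.42 dBm
SNR = P_sig − N = −52.1 − (−96.42) = 44.32 dB → 44.3 dB

44.3 dB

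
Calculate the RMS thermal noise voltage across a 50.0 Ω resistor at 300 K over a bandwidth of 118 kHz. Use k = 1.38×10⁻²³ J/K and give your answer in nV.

313 nV

V_n = √(4kTRB)
4kTRB = 4 × 1.38×10⁻²³ × 300 × 5.00×10¹ × 1.18×10⁵ = 9.77×10⁻¹⁴ V²
V_n = √(9.77×10⁻¹⁴) = 3.13×10⁻⁷ V = 313 nV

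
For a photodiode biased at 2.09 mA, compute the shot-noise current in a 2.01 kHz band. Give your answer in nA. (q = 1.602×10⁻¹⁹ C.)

I_n = √(2qI·B)
2qI·B = 2 × 1.602×10⁻¹⁹ × 2.09×10⁻³ × 2.01×10³ = 1.35×10⁻¹⁸ A²
I_n = √(1.35×10⁻¹⁸) = 1.16×10⁻⁹ A = 1.16 nA

1.16 nA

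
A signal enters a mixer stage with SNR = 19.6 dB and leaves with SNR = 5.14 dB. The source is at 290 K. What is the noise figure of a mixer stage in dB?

14.46 dB

NF (dB) = SNR_in(dB) − SNR_out(dB) when the source is at T₀
NF = 19.6 − 5.14 = 14.46 dB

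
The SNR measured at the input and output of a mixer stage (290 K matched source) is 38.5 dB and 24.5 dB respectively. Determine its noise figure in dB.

14.0 dB

NF (dB) = SNR_in(dB) − SNR_out(dB) when the source is at T₀
NF = 38.5 − 24.5 = 14.0 dB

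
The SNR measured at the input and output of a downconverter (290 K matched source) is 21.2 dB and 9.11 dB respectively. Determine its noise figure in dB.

NF (dB) = SNR_in(dB) − SNR_out(dB) when the source is at T₀
NF = 21.2 − 9.11 = 12.09 dB

12.09 dB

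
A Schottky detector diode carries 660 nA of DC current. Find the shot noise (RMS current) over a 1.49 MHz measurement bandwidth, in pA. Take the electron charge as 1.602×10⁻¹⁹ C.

561 pA

I_n = √(2qI·B)
2qI·B = 2 × 1.602×10⁻¹⁹ × 6.60×10⁻⁷ × 1.49×10⁶ = 3.15×10⁻¹⁹ A²
I_n = √(3.15×10⁻¹⁹) = 5.61×10⁻¹⁰ A = 561 pA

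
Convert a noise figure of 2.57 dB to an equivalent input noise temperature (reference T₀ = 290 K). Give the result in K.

F = 10^(2.57/10) = 1.80717
T_e = (F − 1)·T₀ = (1.80717 − 1) × 290 = 234 K

234 K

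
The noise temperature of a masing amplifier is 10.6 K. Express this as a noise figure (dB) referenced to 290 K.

0.156 dB

F = 1 + T_e/T₀ = 1 + 10.6/290 = 1.03655
NF = 10 log₁₀(1.03655) = 0.156 dB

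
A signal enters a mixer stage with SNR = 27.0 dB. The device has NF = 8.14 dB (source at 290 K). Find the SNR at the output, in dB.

18.86 dB

By definition F = SNR_in/SNR_out, so in dB: SNR_out = SNR_in − NF
SNR_out = 27.0 − 8.14 = 18.86 dB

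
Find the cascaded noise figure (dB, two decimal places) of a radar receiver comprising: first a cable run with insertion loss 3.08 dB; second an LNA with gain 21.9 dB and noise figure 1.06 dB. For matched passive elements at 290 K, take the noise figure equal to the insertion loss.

Convert to linear (a loss of L dB is a gain of −L dB): F_i = 10^(NF_i/10), G_i = 10^(G_i,dB/10)
  Stage 1: F_1 = 10^(3.08/10) = 2.032, G_1 = 10^(−3.08/10) = 0.4920
  Stage 2: F_2 = 10^(1.06/10) = 1.276, G_2 = 10^(21.9/10) = 154.9
Friis cascade:
  F = 2.032 + (1.276 − 1)/0.4920 = 2.594
NF = 10 log₁₀(2.594) = 4.14 dB

4.14 dB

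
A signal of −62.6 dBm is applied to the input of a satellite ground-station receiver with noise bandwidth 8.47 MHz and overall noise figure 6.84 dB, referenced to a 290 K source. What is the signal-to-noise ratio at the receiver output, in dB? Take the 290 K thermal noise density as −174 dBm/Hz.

Noise floor: N = −174 + 10 log₁₀(B) + NF
10 log₁₀(8.47×10⁶) = 69.28 dB
N = −174 + 69.28 + 6.84 = −97.88 dBm
SNR = P_sig − N = −62.6 − (−97.88) = 35.28 dB → 35.3 dB

35.3 dB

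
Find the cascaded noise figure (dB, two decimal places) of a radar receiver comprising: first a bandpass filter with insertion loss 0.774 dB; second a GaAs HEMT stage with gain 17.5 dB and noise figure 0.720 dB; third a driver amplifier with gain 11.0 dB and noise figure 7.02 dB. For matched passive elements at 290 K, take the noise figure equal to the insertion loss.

Convert to linear (a loss of L dB is a gain of −L dB): F_i = 10^(NF_i/10), G_i = 10^(G_i,dB/10)
  Stage 1: F_1 = 10^(0.774/10) = 1.195, G_1 = 10^(−0.774/10) = 0.8368
  Stage 2: F_2 = 10^(0.720/10) = 1.180, G_2 = 10^(17.5/10) = 56.23
  Stage 3: F_3 = 10^(7.02/10) = 5.035, G_3 = 10^(11.0/10) = 12.59
Friis cascade:
  F = 1.195 + (1.180 − 1)/0.8368 + (5.035 − 1)/47.05 = 1.496
NF = 10 log₁₀(1.496) = 1.75 dB

1.75 dB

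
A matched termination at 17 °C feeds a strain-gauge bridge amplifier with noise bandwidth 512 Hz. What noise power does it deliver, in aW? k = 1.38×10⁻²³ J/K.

2.05 aW

T = 17 °C + 273.15 = 290.15 K
P_n = kTB = 1.38×10⁻²³ × 290.15 × 5.12×10² = 2.05×10⁻¹⁸ W = 2.05 aW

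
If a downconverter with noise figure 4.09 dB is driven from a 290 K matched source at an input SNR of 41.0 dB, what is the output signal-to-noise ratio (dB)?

By definition F = SNR_in/SNR_out, so in dB: SNR_out = SNR_in − NF
SNR_out = 41.0 − 4.09 = 36.91 dB

36.91 dB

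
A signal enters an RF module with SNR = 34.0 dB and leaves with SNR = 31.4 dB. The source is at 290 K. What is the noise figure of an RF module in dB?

NF (dB) = SNR_in(dB) − SNR_out(dB) when the source is at T₀
NF = 34.0 − 31.4 = 2.6 dB

2.6 dB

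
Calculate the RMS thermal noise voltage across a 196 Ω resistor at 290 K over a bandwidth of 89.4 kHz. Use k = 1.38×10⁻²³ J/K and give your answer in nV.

V_n = √(4kTRB)
4kTRB = 4 × 1.38×10⁻²³ × 290 × 1.96×10² × 8.94×10⁴ = 2.80×10⁻¹³ V²
V_n = √(2.80×10⁻¹³) = 5.30×10⁻⁷ V = 530 nV

530 nV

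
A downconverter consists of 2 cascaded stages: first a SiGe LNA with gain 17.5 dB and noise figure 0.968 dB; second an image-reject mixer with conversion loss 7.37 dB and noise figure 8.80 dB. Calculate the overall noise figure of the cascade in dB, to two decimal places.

1.36 dB

Convert to linear (a loss of L dB is a gain of −L dB): F_i = 10^(NF_i/10), G_i = 10^(G_i,dB/10)
  Stage 1: F_1 = 10^(0.968/10) = 1.250, G_1 = 10^(17.5/10) = 56.23
  Stage 2: F_2 = 10^(8.80/10) = 7.586, G_2 = 10^(−7.37/10) = 0.1832
Friis cascade:
  F = 1.250 + (7.586 − 1)/56.23 = 1.367
NF = 10 log₁₀(1.367) = 1.36 dB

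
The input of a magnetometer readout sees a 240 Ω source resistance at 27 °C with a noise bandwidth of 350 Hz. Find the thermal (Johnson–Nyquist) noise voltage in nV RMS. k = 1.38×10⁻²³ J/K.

37.3 nV

T = 27 °C + 273.15 = 300.15 K
V_n = √(4kTRB)
4kTRB = 4 × 1.38×10⁻²³ × 300.15 × 2.40×10² × 3.50×10² = 1.39×10⁻¹⁵ V²
V_n = √(1.39×10⁻¹⁵) = 3.73×10⁻⁸ V = 37.3 nV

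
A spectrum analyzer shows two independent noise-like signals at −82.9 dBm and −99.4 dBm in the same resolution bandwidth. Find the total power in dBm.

−82.8 dBm

Convert to linear, add, convert back:
P₁ = 5.13×10⁻¹² W, P₂ = 1.15×10⁻¹³ W
P_tot = 5.24×10⁻¹² W → 10 log₁₀(P_tot / 10⁻³) = −82.8 dBm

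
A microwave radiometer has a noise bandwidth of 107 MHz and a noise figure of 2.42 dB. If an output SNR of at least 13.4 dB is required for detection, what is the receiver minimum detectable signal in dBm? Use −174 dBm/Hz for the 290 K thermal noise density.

−77.9 dBm

Sensitivity = −174 + 10 log₁₀(B) + NF + SNR_min
= −174 + 80.29 + 2.42 + 13.4
= −77.89 dBm → −77.9 dBm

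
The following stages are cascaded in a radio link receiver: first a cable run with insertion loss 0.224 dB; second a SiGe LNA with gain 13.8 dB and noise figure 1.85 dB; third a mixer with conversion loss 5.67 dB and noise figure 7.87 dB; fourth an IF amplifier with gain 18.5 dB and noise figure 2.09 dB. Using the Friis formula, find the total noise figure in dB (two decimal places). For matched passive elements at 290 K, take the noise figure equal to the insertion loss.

2.87 dB

Convert to linear (a loss of L dB is a gain of −L dB): F_i = 10^(NF_i/10), G_i = 10^(G_i,dB/10)
  Stage 1: F_1 = 10^(0.224/10) = 1.053, G_1 = 10^(−0.224/10) = 0.9497
  Stage 2: F_2 = 10^(1.85/10) = 1.531, G_2 = 10^(13.8/10) = 23.99
  Stage 3: F_3 = 10^(7.87/10) = 6.124, G_3 = 10^(−5.67/10) = 0.2710
  Stage 4: F_4 = 10^(2.09/10) = 1.618, G_4 = 10^(18.5/10) = 70.79
Friis cascade:
  F = 1.053 + (1.531 − 1)/0.9497 + (6.124 − 1)/22.78 + (1.618 − 1)/6.174 = 1.937
NF = 10 log₁₀(1.937) = 2.87 dB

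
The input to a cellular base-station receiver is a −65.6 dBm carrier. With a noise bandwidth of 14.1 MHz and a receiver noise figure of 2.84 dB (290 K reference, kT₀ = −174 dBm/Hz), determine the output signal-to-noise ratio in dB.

34.1 dB

Noise floor: N = −174 + 10 log₁₀(B) + NF
10 log₁₀(1.41×10⁷) = 71.49 dB
N = −174 + 71.49 + 2.84 = −99.67 dBm
SNR = P_sig − N = −65.6 − (−99.67) = 34.07 dB → 34.1 dB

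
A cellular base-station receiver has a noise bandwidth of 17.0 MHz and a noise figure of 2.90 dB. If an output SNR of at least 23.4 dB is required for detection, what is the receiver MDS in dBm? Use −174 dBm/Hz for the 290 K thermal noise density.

−75.4 dBm

Sensitivity = −174 + 10 log₁₀(B) + NF + SNR_min
= −174 + 72.3 + 2.90 + 23.4
= −75.40 dBm → −75.4 dBm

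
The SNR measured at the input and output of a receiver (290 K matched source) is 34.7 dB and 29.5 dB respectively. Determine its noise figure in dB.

NF (dB) = SNR_in(dB) − SNR_out(dB) when the source is at T₀
NF = 34.7 − 29.5 = 5.2 dB

5.2 dB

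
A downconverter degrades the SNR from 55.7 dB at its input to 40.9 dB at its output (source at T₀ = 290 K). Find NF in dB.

14.8 dB

NF (dB) = SNR_in(dB) − SNR_out(dB) when the source is at T₀
NF = 55.7 − 40.9 = 14.8 dB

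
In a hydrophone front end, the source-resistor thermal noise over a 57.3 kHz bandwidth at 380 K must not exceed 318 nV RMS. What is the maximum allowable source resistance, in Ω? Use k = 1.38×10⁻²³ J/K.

84.1 Ω

Johnson–Nyquist: V_n = √(4kTRB) ⇒ R = V_n² / (4kTB)
4kTB = 4 × 1.38×10⁻²³ × 380 × 5.73×10⁴ = 1.20×10⁻¹⁵
R = (3.18×10⁻⁷)² / 1.20×10⁻¹⁵ = 8.41×10¹ Ω = 84.1 Ω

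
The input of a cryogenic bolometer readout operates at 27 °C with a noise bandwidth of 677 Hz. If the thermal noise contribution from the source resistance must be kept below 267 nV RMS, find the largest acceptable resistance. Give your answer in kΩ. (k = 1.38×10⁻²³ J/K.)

T = 27 °C + 273.15 = 300.15 K
Johnson–Nyquist: V_n = √(4kTRB) ⇒ R = V_n² / (4kTB)
4kTB = 4 × 1.38×10⁻²³ × 300.15 × 6.77×10² = 1.12×10⁻¹⁷
R = (2.67×10⁻⁷)² / 1.12×10⁻¹⁷ = 6.36×10³ Ω = 6.36 kΩ

6.36 kΩ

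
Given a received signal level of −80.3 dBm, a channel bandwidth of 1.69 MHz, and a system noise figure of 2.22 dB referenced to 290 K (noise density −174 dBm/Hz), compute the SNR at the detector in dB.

29.2 dB

Noise floor: N = −174 + 10 log₁₀(B) + NF
10 log₁₀(1.69×10⁶) = 62.28 dB
N = −174 + 62.28 + 2.22 = −109.50 dBm
SNR = P_sig − N = −80.3 − (−109.50) = 29.20 dB → 29.2 dB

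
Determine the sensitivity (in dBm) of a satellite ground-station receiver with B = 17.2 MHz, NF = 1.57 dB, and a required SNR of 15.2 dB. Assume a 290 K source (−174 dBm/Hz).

−84.9 dBm

Sensitivity = −174 + 10 log₁₀(B) + NF + SNR_min
= −174 + 72.36 + 1.57 + 15.2
= −84.87 dBm → −84.9 dBm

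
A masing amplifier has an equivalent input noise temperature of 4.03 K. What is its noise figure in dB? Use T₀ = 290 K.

0.060 dB

F = 1 + T_e/T₀ = 1 + 4.03/290 = 1.0139
NF = 10 log₁₀(1.0139) = 0.060 dB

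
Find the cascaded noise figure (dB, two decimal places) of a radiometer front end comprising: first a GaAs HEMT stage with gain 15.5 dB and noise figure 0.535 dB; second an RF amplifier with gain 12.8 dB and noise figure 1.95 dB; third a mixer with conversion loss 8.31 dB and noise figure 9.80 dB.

Convert to linear (a loss of L dB is a gain of −L dB): F_i = 10^(NF_i/10), G_i = 10^(G_i,dB/10)
  Stage 1: F_1 = 10^(0.535/10) = 1.131, G_1 = 10^(15.5/10) = 35.48
  Stage 2: F_2 = 10^(1.95/10) = 1.567, G_2 = 10^(12.8/10) = 19.05
  Stage 3: F_3 = 10^(9.80/10) = 9.550, G_3 = 10^(−8.31/10) = 0.1476
Friis cascade:
  F = 1.131 + (1.567 − 1)/35.48 + (9.550 − 1)/676.1 = 1.160
NF = 10 log₁₀(1.160) = 0.64 dB

0.64 dB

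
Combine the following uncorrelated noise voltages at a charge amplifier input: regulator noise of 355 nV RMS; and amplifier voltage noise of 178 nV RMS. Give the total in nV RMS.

Uncorrelated sources add in power (mean-square): V_tot = √(ΣV_i²)
V_tot = √[(3.55×10⁻⁷)² + (1.78×10⁻⁷)²] = 3.97×10⁻⁷ V = 397 nV

397 nV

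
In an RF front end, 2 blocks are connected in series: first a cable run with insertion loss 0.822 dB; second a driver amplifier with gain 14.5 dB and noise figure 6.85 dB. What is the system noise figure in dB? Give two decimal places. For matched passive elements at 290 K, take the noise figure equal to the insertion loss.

7.67 dB

Convert to linear (a loss of L dB is a gain of −L dB): F_i = 10^(NF_i/10), G_i = 10^(G_i,dB/10)
  Stage 1: F_1 = 10^(0.822/10) = 1.208, G_1 = 10^(−0.822/10) = 0.8276
  Stage 2: F_2 = 10^(6.85/10) = 4.842, G_2 = 10^(14.5/10) = 28.18
Friis cascade:
  F = 1.208 + (4.842 − 1)/0.8276 = 5.851
NF = 10 log₁₀(5.851) = 7.67 dB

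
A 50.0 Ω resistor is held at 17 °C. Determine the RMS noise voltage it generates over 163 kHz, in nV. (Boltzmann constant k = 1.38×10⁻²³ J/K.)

T = 17 °C + 273.15 = 290.15 K
V_n = √(4kTRB)
4kTRB = 4 × 1.38×10⁻²³ × 290.15 × 5.00×10¹ × 1.63×10⁵ = 1.31×10⁻¹³ V²
V_n = √(1.31×10⁻¹³) = 3.61×10⁻⁷ V = 361 nV

361 nV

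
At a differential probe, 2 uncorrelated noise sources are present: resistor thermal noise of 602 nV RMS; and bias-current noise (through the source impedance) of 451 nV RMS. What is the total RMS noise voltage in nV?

752 nV

Uncorrelated sources add in power (mean-square): V_tot = √(ΣV_i²)
V_tot = √[(6.02×10⁻⁷)² + (4.51×10⁻⁷)²] = 7.52×10⁻⁷ V = 752 nV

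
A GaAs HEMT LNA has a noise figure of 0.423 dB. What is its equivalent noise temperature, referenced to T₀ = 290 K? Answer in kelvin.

29.7 K

F = 10^(0.423/10) = 1.1023
T_e = (F − 1)·T₀ = (1.1023 − 1) × 290 = 29.7 K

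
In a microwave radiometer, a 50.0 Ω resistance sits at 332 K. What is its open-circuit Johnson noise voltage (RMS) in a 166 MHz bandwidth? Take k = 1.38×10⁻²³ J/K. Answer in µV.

V_n = √(4kTRB)
4kTRB = 4 × 1.38×10⁻²³ × 332 × 5.00×10¹ × 1.66×10⁸ = 1.52×10⁻¹⁰ V²
V_n = √(1.52×10⁻¹⁰) = 1.23×10⁻⁵ V = 12.3 µV

12.3 µV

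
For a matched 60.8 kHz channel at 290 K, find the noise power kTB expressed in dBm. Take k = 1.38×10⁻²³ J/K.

P_n = kTB = 1.38×10⁻²³ × 290 × 6.08×10⁴ = 2.43×10⁻¹⁶ W
In dBm: 10 log₁₀(2.43×10⁻¹⁶ / 10⁻³) = −126.1 dBm

−126.1 dBm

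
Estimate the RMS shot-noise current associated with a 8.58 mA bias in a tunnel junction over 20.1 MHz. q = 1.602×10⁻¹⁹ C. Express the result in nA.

I_n = √(2qI·B)
2qI·B = 2 × 1.602×10⁻¹⁹ × 8.58×10⁻³ × 2.01×10⁷ = 5.53×10⁻¹⁴ A²
I_n = √(5.53×10⁻¹⁴) = 2.35×10⁻⁷ A = 235 nA

235 nA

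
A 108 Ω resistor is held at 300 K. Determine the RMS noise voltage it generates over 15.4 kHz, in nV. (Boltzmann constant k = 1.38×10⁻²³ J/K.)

V_n = √(4kTRB)
4kTRB = 4 × 1.38×10⁻²³ × 300 × 1.08×10² × 1.54×10⁴ = 2.75×10⁻¹⁴ V²
V_n = √(2.75×10⁻¹⁴) = 1.66×10⁻⁷ V = 166 nV

166 nV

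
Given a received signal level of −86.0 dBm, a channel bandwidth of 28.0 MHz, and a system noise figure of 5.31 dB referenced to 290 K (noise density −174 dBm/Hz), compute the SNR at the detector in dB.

8.2 dB

Noise floor: N = −174 + 10 log₁₀(B) + NF
10 log₁₀(2.80×10⁷) = 74.47 dB
N = −174 + 74.47 + 5.31 = −94.22 dBm
SNR = P_sig − N = −86.0 − (−94.22) = 8.22 dB → 8.2 dB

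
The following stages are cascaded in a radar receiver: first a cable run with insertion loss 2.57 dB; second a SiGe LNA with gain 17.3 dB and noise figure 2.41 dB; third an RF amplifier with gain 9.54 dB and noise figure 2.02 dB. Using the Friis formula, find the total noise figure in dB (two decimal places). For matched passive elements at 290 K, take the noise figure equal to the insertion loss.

5.01 dB

Convert to linear (a loss of L dB is a gain of −L dB): F_i = 10^(NF_i/10), G_i = 10^(G_i,dB/10)
  Stage 1: F_1 = 10^(2.57/10) = 1.807, G_1 = 10^(−2.57/10) = 0.5534
  Stage 2: F_2 = 10^(2.41/10) = 1.742, G_2 = 10^(17.3/10) = 53.70
  Stage 3: F_3 = 10^(2.02/10) = 1.592, G_3 = 10^(9.54/10) = 8.995
Friis cascade:
  F = 1.807 + (1.742 − 1)/0.5534 + (1.592 − 1)/29.72 = 3.168
NF = 10 log₁₀(3.168) = 5.01 dB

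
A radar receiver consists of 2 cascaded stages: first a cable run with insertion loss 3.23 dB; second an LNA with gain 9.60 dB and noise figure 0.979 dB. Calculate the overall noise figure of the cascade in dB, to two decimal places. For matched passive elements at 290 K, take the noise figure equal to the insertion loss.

Convert to linear (a loss of L dB is a gain of −L dB): F_i = 10^(NF_i/10), G_i = 10^(G_i,dB/10)
  Stage 1: F_1 = 10^(3.23/10) = 2.104, G_1 = 10^(−3.23/10) = 0.4753
  Stage 2: F_2 = 10^(0.979/10) = 1.253, G_2 = 10^(9.60/10) = 9.120
Friis cascade:
  F = 2.104 + (1.253 − 1)/0.4753 = 2.636
NF = 10 log₁₀(2.636) = 4.21 dB

4.21 dB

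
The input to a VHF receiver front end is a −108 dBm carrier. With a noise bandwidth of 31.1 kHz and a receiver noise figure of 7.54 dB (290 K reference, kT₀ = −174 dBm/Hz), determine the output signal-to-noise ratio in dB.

13.5 dB

Noise floor: N = −174 + 10 log₁₀(B) + NF
10 log₁₀(3.11×10⁴) = 44.93 dB
N = −174 + 44.93 + 7.54 = −121.53 dBm
SNR = P_sig − N = −108 − (−121.53) = 13.53 dB → 13.5 dB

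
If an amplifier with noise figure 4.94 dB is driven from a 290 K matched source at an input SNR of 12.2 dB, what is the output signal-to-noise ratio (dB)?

7.26 dB

By definition F = SNR_in/SNR_out, so in dB: SNR_out = SNR_in − NF
SNR_out = 12.2 − 4.94 = 7.26 dB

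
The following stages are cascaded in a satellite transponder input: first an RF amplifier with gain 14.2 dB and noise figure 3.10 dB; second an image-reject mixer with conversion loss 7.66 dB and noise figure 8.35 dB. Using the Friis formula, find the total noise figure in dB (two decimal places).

3.55 dB

Convert to linear (a loss of L dB is a gain of −L dB): F_i = 10^(NF_i/10), G_i = 10^(G_i,dB/10)
  Stage 1: F_1 = 10^(3.10/10) = 2.042, G_1 = 10^(14.2/10) = 26.30
  Stage 2: F_2 = 10^(8.35/10) = 6.839, G_2 = 10^(−7.66/10) = 0.1714
Friis cascade:
  F = 2.042 + (6.839 − 1)/26.30 = 2.264
NF = 10 log₁₀(2.264) = 3.55 dB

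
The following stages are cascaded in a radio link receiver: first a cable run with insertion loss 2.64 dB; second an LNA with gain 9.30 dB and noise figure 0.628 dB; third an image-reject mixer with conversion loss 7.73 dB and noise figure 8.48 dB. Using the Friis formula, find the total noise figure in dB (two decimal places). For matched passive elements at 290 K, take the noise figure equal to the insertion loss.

Convert to linear (a loss of L dB is a gain of −L dB): F_i = 10^(NF_i/10), G_i = 10^(G_i,dB/10)
  Stage 1: F_1 = 10^(2.64/10) = 1.837, G_1 = 10^(−2.64/10) = 0.5445
  Stage 2: F_2 = 10^(0.628/10) = 1.156, G_2 = 10^(9.30/10) = 8.511
  Stage 3: F_3 = 10^(8.48/10) = 7.047, G_3 = 10^(−7.73/10) = 0.1687
Friis cascade:
  F = 1.837 + (1.156 − 1)/0.5445 + (7.047 − 1)/4.634 = 3.427
NF = 10 log₁₀(3.427) = 5.35 dB

5.35 dB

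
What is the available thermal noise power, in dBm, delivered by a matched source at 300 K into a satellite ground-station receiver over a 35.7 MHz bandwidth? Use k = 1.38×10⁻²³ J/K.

−98.3 dBm

P_n = kTB = 1.38×10⁻²³ × 300 × 3.57×10⁷ = 1.48×10⁻¹³ W
In dBm: 10 log₁₀(1.48×10⁻¹³ / 10⁻³) = −98.3 dBm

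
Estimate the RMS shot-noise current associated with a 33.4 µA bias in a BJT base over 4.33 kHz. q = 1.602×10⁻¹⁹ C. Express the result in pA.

215 pA

I_n = √(2qI·B)
2qI·B = 2 × 1.602×10⁻¹⁹ × 3.34×10⁻⁵ × 4.33×10³ = 4.63×10⁻²⁰ A²
I_n = √(4.63×10⁻²⁰) = 2.15×10⁻¹⁰ A = 215 pA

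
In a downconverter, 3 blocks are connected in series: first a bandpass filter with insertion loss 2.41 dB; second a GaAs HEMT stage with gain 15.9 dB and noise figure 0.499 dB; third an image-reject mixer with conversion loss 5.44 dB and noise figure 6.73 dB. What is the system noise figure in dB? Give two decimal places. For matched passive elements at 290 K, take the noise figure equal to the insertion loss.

Convert to linear (a loss of L dB is a gain of −L dB): F_i = 10^(NF_i/10), G_i = 10^(G_i,dB/10)
  Stage 1: F_1 = 10^(2.41/10) = 1.742, G_1 = 10^(−2.41/10) = 0.5741
  Stage 2: F_2 = 10^(0.499/10) = 1.122, G_2 = 10^(15.9/10) = 38.90
  Stage 3: F_3 = 10^(6.73/10) = 4.710, G_3 = 10^(−5.44/10) = 0.2858
Friis cascade:
  F = 1.742 + (1.122 − 1)/0.5741 + (4.710 − 1)/22.34 = 2.120
NF = 10 log₁₀(2.120) = 3.26 dB

3.26 dB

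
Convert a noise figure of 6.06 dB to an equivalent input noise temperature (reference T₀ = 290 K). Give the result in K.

F = 10^(6.06/10) = 4.03645
T_e = (F − 1)·T₀ = (4.03645 − 1) × 290 = 881 K

881 K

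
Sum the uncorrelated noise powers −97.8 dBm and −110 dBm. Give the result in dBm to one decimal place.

−97.5 dBm

Convert to linear, add, convert back:
P₁ = 1.66×10⁻¹³ W, P₂ = 1.00×10⁻¹⁴ W
P_tot = 1.76×10⁻¹³ W → 10 log₁₀(P_tot / 10⁻³) = −97.5 dBm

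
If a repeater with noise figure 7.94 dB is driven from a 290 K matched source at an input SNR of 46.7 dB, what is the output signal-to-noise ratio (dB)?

By definition F = SNR_in/SNR_out, so in dB: SNR_out = SNR_in − NF
SNR_out = 46.7 − 7.94 = 38.76 dB

38.76 dB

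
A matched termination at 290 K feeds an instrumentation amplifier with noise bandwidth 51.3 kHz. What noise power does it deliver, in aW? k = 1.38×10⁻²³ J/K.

205 aW

P_n = kTB = 1.38×10⁻²³ × 290 × 5.13×10⁴ = 2.05×10⁻¹⁶ W = 205 aW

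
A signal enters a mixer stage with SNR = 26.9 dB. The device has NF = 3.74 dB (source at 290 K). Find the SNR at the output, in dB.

23.16 dB

By definition F = SNR_in/SNR_out, so in dB: SNR_out = SNR_in − NF
SNR_out = 26.9 − 3.74 = 23.16 dB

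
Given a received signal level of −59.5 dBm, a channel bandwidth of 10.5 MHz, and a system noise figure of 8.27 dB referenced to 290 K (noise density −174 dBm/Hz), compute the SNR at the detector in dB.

36.0 dB

Noise floor: N = −174 + 10 log₁₀(B) + NF
10 log₁₀(1.05×10⁷) = 70.21 dB
N = −174 + 70.21 + 8.27 = −95.52 dBm
SNR = P_sig − N = −59.5 − (−95.52) = 36.02 dB → 36.0 dB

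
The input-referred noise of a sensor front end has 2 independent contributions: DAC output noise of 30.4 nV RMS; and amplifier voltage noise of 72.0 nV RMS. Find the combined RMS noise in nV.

78.2 nV

Uncorrelated sources add in power (mean-square): V_tot = √(ΣV_i²)
V_tot = √[(3.04×10⁻⁸)² + (7.20×10⁻⁸)²] = 7.82×10⁻⁸ V = 78.2 nV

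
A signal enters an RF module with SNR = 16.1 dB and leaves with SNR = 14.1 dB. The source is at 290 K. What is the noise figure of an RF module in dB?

2.0 dB

NF (dB) = SNR_in(dB) − SNR_out(dB) when the source is at T₀
NF = 16.1 − 14.1 = 2.0 dB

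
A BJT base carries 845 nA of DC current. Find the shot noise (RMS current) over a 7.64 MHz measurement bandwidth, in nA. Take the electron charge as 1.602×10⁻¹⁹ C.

I_n = √(2qI·B)
2qI·B = 2 × 1.602×10⁻¹⁹ × 8.45×10⁻⁷ × 7.64×10⁶ = 2.07×10⁻¹⁸ A²
I_n = √(2.07×10⁻¹⁸) = 1.44×10⁻⁹ A = 1.44 nA

1.44 nA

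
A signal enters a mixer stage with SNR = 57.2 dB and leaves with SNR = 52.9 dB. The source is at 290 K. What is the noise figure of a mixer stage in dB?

4.3 dB

NF (dB) = SNR_in(dB) − SNR_out(dB) when the source is at T₀
NF = 57.2 − 52.9 = 4.3 dB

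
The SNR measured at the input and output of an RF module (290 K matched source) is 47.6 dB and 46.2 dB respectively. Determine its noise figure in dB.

NF (dB) = SNR_in(dB) − SNR_out(dB) when the source is at T₀
NF = 47.6 − 46.2 = 1.4 dB

1.4 dB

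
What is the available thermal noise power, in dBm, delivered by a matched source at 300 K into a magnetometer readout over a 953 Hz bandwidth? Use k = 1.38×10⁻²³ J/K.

−144.0 dBm

P_n = kTB = 1.38×10⁻²³ × 300 × 9.53×10² = 3.95×10⁻¹⁸ W
In dBm: 10 log₁₀(3.95×10⁻¹⁸ / 10⁻³) = −144.0 dBm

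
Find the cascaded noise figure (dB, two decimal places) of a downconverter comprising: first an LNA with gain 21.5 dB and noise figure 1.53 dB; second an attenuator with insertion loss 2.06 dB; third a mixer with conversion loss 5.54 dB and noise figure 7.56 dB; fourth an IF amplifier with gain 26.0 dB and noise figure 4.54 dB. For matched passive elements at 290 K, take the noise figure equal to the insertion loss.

Convert to linear (a loss of L dB is a gain of −L dB): F_i = 10^(NF_i/10), G_i = 10^(G_i,dB/10)
  Stage 1: F_1 = 10^(1.53/10) = 1.422, G_1 = 10^(21.5/10) = 141.3
  Stage 2: F_2 = 10^(2.06/10) = 1.607, G_2 = 10^(−2.06/10) = 0.6223
  Stage 3: F_3 = 10^(7.56/10) = 5.702, G_3 = 10^(−5.54/10) = 0.2793
  Stage 4: F_4 = 10^(4.54/10) = 2.844, G_4 = 10^(26.0/10) = 398.1
Friis cascade:
  F = 1.422 + (1.607 − 1)/141.3 + (5.702 − 1)/87.90 + (2.844 − 1)/24.55 = 1.555
NF = 10 log₁₀(1.555) = 1.92 dB

1.92 dB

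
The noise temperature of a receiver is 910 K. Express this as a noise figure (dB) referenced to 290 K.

6.17 dB

F = 1 + T_e/T₀ = 1 + 910/290 = 4.13793
NF = 10 log₁₀(4.13793) = 6.17 dB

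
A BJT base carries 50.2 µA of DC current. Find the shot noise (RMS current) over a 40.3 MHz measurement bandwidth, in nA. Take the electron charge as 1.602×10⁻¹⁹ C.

25.5 nA

I_n = √(2qI·B)
2qI·B = 2 × 1.602×10⁻¹⁹ × 5.02×10⁻⁵ × 4.03×10⁷ = 6.48×10⁻¹⁶ A²
I_n = √(6.48×10⁻¹⁶) = 2.55×10⁻⁸ A = 25.5 nA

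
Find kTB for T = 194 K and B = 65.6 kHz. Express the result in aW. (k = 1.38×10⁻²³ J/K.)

176 aW

P_n = kTB = 1.38×10⁻²³ × 194 × 6.56×10⁴ = 1.76×10⁻¹⁶ W = 176 aW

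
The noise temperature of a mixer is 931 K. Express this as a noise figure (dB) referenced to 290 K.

6.24 dB

F = 1 + T_e/T₀ = 1 + 931/290 = 4.21034
NF = 10 log₁₀(4.21034) = 6.24 dB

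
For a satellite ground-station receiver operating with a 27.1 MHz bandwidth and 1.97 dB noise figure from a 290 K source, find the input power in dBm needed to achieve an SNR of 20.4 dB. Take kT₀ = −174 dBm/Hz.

Sensitivity = −174 + 10 log₁₀(B) + NF + SNR_min
= −174 + 74.33 + 1.97 + 20.4
= −77.30 dBm → −77.3 dBm

−77.3 dBm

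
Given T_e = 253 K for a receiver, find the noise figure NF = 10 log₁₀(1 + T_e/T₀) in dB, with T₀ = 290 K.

F = 1 + T_e/T₀ = 1 + 253/290 = 1.87241
NF = 10 log₁₀(1.87241) = 2.72 dB

2.72 dB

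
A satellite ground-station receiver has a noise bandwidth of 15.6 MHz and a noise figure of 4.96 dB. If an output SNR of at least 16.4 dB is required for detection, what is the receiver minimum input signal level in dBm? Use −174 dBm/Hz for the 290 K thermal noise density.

Sensitivity = −174 + 10 log₁₀(B) + NF + SNR_min
= −174 + 71.93 + 4.96 + 16.4
= −80.71 dBm → −80.7 dBm

−80.7 dBm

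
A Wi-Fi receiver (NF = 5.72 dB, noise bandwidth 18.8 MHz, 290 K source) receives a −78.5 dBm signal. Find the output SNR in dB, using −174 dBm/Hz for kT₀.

17.0 dB

Noise floor: N = −174 + 10 log₁₀(B) + NF
10 log₁₀(1.88×10⁷) = 72.74 dB
N = −174 + 72.74 + 5.72 = −95.54 dBm
SNR = P_sig − N = −78.5 − (−95.54) = 17.04 dB → 17.0 dB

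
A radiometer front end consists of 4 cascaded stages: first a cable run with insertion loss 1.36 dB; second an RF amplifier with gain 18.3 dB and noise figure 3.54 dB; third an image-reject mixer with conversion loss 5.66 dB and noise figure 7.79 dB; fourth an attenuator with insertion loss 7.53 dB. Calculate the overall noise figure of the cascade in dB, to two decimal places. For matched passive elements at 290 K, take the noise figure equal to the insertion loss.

Convert to linear (a loss of L dB is a gain of −L dB): F_i = 10^(NF_i/10), G_i = 10^(G_i,dB/10)
  Stage 1: F_1 = 10^(1.36/10) = 1.368, G_1 = 10^(−1.36/10) = 0.7311
  Stage 2: F_2 = 10^(3.54/10) = 2.259, G_2 = 10^(18.3/10) = 67.61
  Stage 3: F_3 = 10^(7.79/10) = 6.012, G_3 = 10^(−5.66/10) = 0.2716
  Stage 4: F_4 = 10^(7.53/10) = 5.662, G_4 = 10^(−7.53/10) = 0.1766
Friis cascade:
  F = 1.368 + (2.259 − 1)/0.7311 + (6.012 − 1)/49.43 + (5.662 − 1)/13.43 = 3.539
NF = 10 log₁₀(3.539) = 5.49 dB

5.49 dB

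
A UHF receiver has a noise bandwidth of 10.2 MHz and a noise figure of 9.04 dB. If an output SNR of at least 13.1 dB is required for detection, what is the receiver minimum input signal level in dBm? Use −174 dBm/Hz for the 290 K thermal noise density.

−81.8 dBm

Sensitivity = −174 + 10 log₁₀(B) + NF + SNR_min
= −174 + 70.09 + 9.04 + 13.1
= −81.77 dBm → −81.8 dBm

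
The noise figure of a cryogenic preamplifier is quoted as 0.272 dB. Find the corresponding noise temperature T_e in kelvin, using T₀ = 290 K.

18.7 K

F = 10^(0.272/10) = 1.06463
T_e = (F − 1)·T₀ = (1.06463 − 1) × 290 = 18.7 K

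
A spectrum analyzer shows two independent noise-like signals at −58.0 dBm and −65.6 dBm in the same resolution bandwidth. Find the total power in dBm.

Convert to linear, add, convert back:
P₁ = 1.58×10⁻⁹ W, P₂ = 2.75×10⁻¹⁰ W
P_tot = 1.86×10⁻⁹ W → 10 log₁₀(P_tot / 10⁻³) = −57.3 dBm

−57.3 dBm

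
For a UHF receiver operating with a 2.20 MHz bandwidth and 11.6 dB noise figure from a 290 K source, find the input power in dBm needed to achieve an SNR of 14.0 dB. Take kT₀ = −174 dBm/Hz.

−85.0 dBm

Sensitivity = −174 + 10 log₁₀(B) + NF + SNR_min
= −174 + 63.42 + 11.6 + 14.0
= −84.98 dBm → −85.0 dBm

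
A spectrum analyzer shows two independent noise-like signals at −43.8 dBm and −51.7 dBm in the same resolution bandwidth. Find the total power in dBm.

Convert to linear, add, convert back:
P₁ = 4.17×10⁻⁸ W, P₂ = 6.76×10⁻⁹ W
P_tot = 4.84×10⁻⁸ W → 10 log₁₀(P_tot / 10⁻³) = −43.1 dBm

−43.1 dBm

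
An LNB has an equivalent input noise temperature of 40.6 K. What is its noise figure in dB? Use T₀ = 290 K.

0.569 dB

F = 1 + T_e/T₀ = 1 + 40.6/290 = 1.14
NF = 10 log₁₀(1.14) = 0.569 dB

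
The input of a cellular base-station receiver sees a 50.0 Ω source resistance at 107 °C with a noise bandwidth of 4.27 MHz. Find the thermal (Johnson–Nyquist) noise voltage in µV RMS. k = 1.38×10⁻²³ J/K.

T = 107 °C + 273.15 = 380.15 K
V_n = √(4kTRB)
4kTRB = 4 × 1.38×10⁻²³ × 380.15 × 5.00×10¹ × 4.27×10⁶ = 4.48×10⁻¹² V²
V_n = √(4.48×10⁻¹²) = 2.12×10⁻⁶ V = 2.12 µV

2.12 µV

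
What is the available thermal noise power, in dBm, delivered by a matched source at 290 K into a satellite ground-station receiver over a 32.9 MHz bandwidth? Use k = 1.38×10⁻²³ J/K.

P_n = kTB = 1.38×10⁻²³ × 290 × 3.29×10⁷ = 1.32×10⁻¹³ W
In dBm: 10 log₁₀(1.32×10⁻¹³ / 10⁻³) = −98.8 dBm

−98.8 dBm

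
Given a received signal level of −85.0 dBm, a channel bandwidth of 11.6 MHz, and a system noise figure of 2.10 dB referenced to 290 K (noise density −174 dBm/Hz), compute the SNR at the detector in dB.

16.3 dB

Noise floor: N = −174 + 10 log₁₀(B) + NF
10 log₁₀(1.16×10⁷) = 70.64 dB
N = −174 + 70.64 + 2.10 = −101.26 dBm
SNR = P_sig − N = −85.0 − (−101.26) = 16.26 dB → 16.3 dB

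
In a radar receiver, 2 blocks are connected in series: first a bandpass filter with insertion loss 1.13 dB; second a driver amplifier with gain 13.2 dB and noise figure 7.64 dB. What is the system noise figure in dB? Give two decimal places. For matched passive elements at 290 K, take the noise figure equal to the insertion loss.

8.77 dB

Convert to linear (a loss of L dB is a gain of −L dB): F_i = 10^(NF_i/10), G_i = 10^(G_i,dB/10)
  Stage 1: F_1 = 10^(1.13/10) = 1.297, G_1 = 10^(−1.13/10) = 0.7709
  Stage 2: F_2 = 10^(7.64/10) = 5.808, G_2 = 10^(13.2/10) = 20.89
Friis cascade:
  F = 1.297 + (5.808 − 1)/0.7709 = 7.534
NF = 10 log₁₀(7.534) = 8.77 dB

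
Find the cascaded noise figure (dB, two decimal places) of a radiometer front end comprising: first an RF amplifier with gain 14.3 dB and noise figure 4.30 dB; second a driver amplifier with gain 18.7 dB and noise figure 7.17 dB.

4.55 dB

Convert to linear (a loss of L dB is a gain of −L dB): F_i = 10^(NF_i/10), G_i = 10^(G_i,dB/10)
  Stage 1: F_1 = 10^(4.30/10) = 2.692, G_1 = 10^(14.3/10) = 26.92
  Stage 2: F_2 = 10^(7.17/10) = 5.212, G_2 = 10^(18.7/10) = 74.13
Friis cascade:
  F = 2.692 + (5.212 − 1)/26.92 = 2.848
NF = 10 log₁₀(2.848) = 4.55 dB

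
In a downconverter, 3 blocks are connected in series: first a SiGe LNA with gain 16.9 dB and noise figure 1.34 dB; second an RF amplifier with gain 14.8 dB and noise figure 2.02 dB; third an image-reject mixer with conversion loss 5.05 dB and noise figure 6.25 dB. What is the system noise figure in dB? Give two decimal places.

1.39 dB

Convert to linear (a loss of L dB is a gain of −L dB): F_i = 10^(NF_i/10), G_i = 10^(G_i,dB/10)
  Stage 1: F_1 = 10^(1.34/10) = 1.361, G_1 = 10^(16.9/10) = 48.98
  Stage 2: F_2 = 10^(2.02/10) = 1.592, G_2 = 10^(14.8/10) = 30.20
  Stage 3: F_3 = 10^(6.25/10) = 4.217, G_3 = 10^(−5.05/10) = 0.3126
Friis cascade:
  F = 1.361 + (1.592 − 1)/48.98 + (4.217 − 1)/1479 = 1.376
NF = 10 log₁₀(1.376) = 1.39 dB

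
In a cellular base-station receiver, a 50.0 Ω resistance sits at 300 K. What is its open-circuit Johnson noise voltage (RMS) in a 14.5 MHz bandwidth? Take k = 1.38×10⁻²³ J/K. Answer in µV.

V_n = √(4kTRB)
4kTRB = 4 × 1.38×10⁻²³ × 300 × 5.00×10¹ × 1.45×10⁷ = 1.20×10⁻¹¹ V²
V_n = √(1.20×10⁻¹¹) = 3.46×10⁻⁶ V = 3.46 µV

3.46 µV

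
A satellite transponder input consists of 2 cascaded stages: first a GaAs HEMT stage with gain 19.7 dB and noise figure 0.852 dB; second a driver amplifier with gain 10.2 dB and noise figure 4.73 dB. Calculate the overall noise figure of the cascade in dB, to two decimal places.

Convert to linear (a loss of L dB is a gain of −L dB): F_i = 10^(NF_i/10), G_i = 10^(G_i,dB/10)
  Stage 1: F_1 = 10^(0.852/10) = 1.217, G_1 = 10^(19.7/10) = 93.33
  Stage 2: F_2 = 10^(4.73/10) = 2.972, G_2 = 10^(10.2/10) = 10.47
Friis cascade:
  F = 1.217 + (2.972 − 1)/93.33 = 1.238
NF = 10 log₁₀(1.238) = 0.93 dB

0.93 dB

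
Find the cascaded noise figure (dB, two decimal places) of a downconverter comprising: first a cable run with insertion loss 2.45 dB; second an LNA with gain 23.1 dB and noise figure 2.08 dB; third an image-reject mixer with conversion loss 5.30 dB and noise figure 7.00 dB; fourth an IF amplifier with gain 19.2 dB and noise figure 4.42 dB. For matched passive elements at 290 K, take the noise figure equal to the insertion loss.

4.66 dB

Convert to linear (a loss of L dB is a gain of −L dB): F_i = 10^(NF_i/10), G_i = 10^(G_i,dB/10)
  Stage 1: F_1 = 10^(2.45/10) = 1.758, G_1 = 10^(−2.45/10) = 0.5689
  Stage 2: F_2 = 10^(2.08/10) = 1.614, G_2 = 10^(23.1/10) = 204.2
  Stage 3: F_3 = 10^(7.00/10) = 5.012, G_3 = 10^(−5.30/10) = 0.2951
  Stage 4: F_4 = 10^(4.42/10) = 2.767, G_4 = 10^(19.2/10) = 83.18
Friis cascade:
  F = 1.758 + (1.614 − 1)/0.5689 + (5.012 − 1)/116.1 + (2.767 − 1)/34.28 = 2.924
NF = 10 log₁₀(2.924) = 4.66 dB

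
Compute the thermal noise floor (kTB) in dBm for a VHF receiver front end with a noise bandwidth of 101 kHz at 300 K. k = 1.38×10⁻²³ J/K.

P_n = kTB = 1.38×10⁻²³ × 300 × 1.01×10⁵ = 4.18×10⁻¹⁶ W
In dBm: 10 log₁₀(4.18×10⁻¹⁶ / 10⁻³) = −123.8 dBm

−123.8 dBm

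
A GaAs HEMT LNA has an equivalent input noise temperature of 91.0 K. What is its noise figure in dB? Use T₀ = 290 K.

1.19 dB

F = 1 + T_e/T₀ = 1 + 91.0/290 = 1.31379
NF = 10 log₁₀(1.31379) = 1.19 dB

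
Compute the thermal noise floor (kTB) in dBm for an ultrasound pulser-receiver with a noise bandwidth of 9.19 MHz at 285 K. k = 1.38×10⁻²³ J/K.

−104.4 dBm

P_n = kTB = 1.38×10⁻²³ × 285 × 9.19×10⁶ = 3.61×10⁻¹⁴ W
In dBm: 10 log₁₀(3.61×10⁻¹⁴ / 10⁻³) = −104.4 dBm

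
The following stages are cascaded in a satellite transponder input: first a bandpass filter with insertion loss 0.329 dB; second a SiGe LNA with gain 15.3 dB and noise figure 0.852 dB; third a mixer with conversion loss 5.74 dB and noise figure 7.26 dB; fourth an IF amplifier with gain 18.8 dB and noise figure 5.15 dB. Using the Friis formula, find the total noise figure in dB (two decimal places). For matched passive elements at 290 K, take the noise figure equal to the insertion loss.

2.36 dB

Convert to linear (a loss of L dB is a gain of −L dB): F_i = 10^(NF_i/10), G_i = 10^(G_i,dB/10)
  Stage 1: F_1 = 10^(0.329/10) = 1.079, G_1 = 10^(−0.329/10) = 0.9270
  Stage 2: F_2 = 10^(0.852/10) = 1.217, G_2 = 10^(15.3/10) = 33.88
  Stage 3: F_3 = 10^(7.26/10) = 5.321, G_3 = 10^(−5.74/10) = 0.2667
  Stage 4: F_4 = 10^(5.15/10) = 3.273, G_4 = 10^(18.8/10) = 75.86
Friis cascade:
  F = 1.079 + (1.217 − 1)/0.9270 + (5.321 − 1)/31.41 + (3.273 − 1)/8.377 = 1.721
NF = 10 log₁₀(1.721) = 2.36 dB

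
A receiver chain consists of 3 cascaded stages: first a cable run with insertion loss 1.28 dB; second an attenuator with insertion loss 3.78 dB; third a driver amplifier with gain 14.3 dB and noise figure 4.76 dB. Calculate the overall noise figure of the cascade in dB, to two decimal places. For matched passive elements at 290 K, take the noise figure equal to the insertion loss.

Convert to linear (a loss of L dB is a gain of −L dB): F_i = 10^(NF_i/10), G_i = 10^(G_i,dB/10)
  Stage 1: F_1 = 10^(1.28/10) = 1.343, G_1 = 10^(−1.28/10) = 0.7447
  Stage 2: F_2 = 10^(3.78/10) = 2.388, G_2 = 10^(−3.78/10) = 0.4188
  Stage 3: F_3 = 10^(4.76/10) = 2.992, G_3 = 10^(14.3/10) = 26.92
Friis cascade:
  F = 1.343 + (2.388 − 1)/0.7447 + (2.992 − 1)/0.3119 = 9.594
NF = 10 log₁₀(9.594) = 9.82 dB

9.82 dB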